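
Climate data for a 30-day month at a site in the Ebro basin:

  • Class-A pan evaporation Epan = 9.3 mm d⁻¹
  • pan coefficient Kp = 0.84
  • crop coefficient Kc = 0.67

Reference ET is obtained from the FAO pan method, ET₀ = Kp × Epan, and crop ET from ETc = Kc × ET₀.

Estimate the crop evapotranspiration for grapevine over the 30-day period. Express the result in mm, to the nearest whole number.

157 mm

ET₀ = 0.84 × 9.3 = 7.8120 mm/d
ETc = Kc × ET₀ = 0.67 × 7.8120 = 5.2340 mm/d
Over 30 days: 5.2340 × 30 = 157.020 mm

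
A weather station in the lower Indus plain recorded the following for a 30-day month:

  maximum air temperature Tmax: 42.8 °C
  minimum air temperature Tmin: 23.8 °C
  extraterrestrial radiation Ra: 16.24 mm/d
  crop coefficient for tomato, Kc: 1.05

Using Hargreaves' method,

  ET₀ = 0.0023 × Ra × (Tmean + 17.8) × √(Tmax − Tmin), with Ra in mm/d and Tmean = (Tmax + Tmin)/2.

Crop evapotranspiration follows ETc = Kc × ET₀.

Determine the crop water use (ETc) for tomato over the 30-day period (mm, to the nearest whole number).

262 mm

Tmean = (42.8 + 23.8)/2 = 33.30 °C
ET₀ = 0.0023 × 16.24 × (33.30 + 17.8) × √19.0 = 0.0023 × 16.24 × 51.10 × 4.3589 = 8.3198 mm/d
ETc = Kc × ET₀ = 1.05 × 8.3198 = 8.7358 mm/d
Over 30 days: 8.7358 × 30 = 262.074 mm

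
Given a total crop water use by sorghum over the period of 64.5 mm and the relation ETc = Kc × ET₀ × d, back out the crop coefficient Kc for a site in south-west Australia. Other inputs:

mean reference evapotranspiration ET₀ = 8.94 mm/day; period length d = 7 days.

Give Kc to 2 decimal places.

ETc = Kc × ET₀ × d  ⇒  Kc = ETc / (ET₀ × d)
Kc = 64.5 / (8.94 × 7) = 64.5 / 62.58 = 1.0307

1.03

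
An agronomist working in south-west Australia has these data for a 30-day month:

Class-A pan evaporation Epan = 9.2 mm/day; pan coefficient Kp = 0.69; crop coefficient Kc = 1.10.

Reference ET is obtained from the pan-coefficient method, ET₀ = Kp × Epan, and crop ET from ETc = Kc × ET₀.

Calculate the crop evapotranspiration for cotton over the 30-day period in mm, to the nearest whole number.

209 mm

ET₀ = 0.69 × 9.2 = 6.3480 mm/d
ETc = Kc × ET₀ = 1.10 × 6.3480 = 6.9828 mm/d
Over 30 days: 6.9828 × 30 = 209.484 mm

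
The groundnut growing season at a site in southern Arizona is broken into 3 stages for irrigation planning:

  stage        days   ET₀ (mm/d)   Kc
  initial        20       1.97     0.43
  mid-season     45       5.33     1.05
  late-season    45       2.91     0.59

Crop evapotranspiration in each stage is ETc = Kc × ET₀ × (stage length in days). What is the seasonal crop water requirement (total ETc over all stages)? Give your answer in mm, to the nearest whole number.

initial: 0.43 × 1.97 × 20 = 16.94 mm
mid-season: 1.05 × 5.33 × 45 = 251.84 mm
late-season: 0.59 × 2.91 × 45 = 77.26 mm
Seasonal total = 346.04 mm

346 mm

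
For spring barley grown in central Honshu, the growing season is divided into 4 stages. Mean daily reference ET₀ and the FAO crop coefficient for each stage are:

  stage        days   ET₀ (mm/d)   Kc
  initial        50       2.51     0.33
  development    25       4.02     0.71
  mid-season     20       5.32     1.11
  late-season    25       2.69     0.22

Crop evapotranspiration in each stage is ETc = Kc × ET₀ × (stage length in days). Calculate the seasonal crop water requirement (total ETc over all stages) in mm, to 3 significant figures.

246 mm

initial: 0.33 × 2.51 × 50 = 41.42 mm
development: 0.71 × 4.02 × 25 = 71.36 mm
mid-season: 1.11 × 5.32 × 20 = 118.10 mm
late-season: 0.22 × 2.69 × 25 = 14.80 mm
Seasonal total = 245.68 mm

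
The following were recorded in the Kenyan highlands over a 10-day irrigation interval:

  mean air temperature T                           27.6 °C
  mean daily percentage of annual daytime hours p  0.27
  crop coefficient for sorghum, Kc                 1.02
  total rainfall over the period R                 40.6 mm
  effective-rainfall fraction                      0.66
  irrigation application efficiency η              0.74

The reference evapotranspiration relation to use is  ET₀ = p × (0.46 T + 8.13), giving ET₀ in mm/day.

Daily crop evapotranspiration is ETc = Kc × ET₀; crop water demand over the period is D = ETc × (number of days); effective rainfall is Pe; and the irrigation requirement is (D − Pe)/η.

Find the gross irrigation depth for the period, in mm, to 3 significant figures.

41.3 mm

ET₀ = 0.27 × (0.46 × 27.6 + 8.13) = 0.27 × 20.826 = 5.6230 mm/d
ETc = Kc × ET₀ = 1.02 × 5.6230 = 5.7355 mm/d
Crop demand D = ETc × 10 d = 5.7355 × 10 = 57.355 mm
Pe = 0.66 × 40.6 = 26.796 mm
D − Pe = 57.355 − 26.796 = 30.559 mm
Gross irrigation = 30.559 / 0.74 = 41.296 mm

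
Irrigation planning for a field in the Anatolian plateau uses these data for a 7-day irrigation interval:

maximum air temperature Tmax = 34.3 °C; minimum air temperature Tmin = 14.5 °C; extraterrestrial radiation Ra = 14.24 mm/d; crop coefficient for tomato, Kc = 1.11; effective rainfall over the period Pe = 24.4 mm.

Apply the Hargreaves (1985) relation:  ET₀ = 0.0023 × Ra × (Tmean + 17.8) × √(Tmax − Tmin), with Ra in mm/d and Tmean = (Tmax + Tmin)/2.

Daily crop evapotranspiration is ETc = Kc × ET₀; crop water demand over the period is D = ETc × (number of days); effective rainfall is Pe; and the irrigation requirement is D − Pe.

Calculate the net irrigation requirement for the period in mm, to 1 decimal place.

23.4 mm

Tmean = (34.3 + 14.5)/2 = 24.40 °C
ET₀ = 0.0023 × 14.24 × (24.40 + 17.8) × √19.8 = 0.0023 × 14.24 × 42.20 × 4.4497 = 6.1501 mm/d
ETc = Kc × ET₀ = 1.11 × 6.1501 = 6.8266 mm/d
Crop demand D = ETc × 7 d = 6.8266 × 7 = 47.786 mm
D − Pe = 47.786 − 24.4 = 23.386 mm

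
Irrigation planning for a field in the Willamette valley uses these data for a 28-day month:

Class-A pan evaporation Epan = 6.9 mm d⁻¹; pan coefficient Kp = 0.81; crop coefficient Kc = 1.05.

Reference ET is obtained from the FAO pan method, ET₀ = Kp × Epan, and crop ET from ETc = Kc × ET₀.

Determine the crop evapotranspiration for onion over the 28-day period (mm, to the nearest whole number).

164 mm

ET₀ = 0.81 × 6.9 = 5.5890 mm/d
ETc = Kc × ET₀ = 1.05 × 5.5890 = 5.8685 mm/d
Over 28 days: 5.8685 × 28 = 164.318 mm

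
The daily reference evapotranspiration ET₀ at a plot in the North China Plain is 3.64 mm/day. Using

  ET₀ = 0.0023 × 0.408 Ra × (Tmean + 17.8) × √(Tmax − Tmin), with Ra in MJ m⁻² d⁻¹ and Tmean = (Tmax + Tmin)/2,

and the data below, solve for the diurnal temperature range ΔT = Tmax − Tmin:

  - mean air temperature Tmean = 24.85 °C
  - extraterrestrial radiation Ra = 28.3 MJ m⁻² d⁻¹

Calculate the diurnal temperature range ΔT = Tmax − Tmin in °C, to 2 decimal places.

√ΔT = ET₀ / [0.0023 × 0.408 × Ra × (Tmean+17.8)] = 3.64 / (0.0023 × 11.5464 × 42.65) = 3.2137
ΔT = 3.2137² = 10.328 °C

10.33 °C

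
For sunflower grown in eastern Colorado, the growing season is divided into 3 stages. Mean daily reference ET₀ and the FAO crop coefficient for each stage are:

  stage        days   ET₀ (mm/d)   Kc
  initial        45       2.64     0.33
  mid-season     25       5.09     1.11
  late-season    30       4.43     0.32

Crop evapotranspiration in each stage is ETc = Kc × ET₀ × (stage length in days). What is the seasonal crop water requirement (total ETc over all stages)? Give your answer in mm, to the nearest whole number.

initial: 0.33 × 2.64 × 45 = 39.20 mm
mid-season: 1.11 × 5.09 × 25 = 141.25 mm
late-season: 0.32 × 4.43 × 30 = 42.53 mm
Seasonal total = 222.98 mm

223 mm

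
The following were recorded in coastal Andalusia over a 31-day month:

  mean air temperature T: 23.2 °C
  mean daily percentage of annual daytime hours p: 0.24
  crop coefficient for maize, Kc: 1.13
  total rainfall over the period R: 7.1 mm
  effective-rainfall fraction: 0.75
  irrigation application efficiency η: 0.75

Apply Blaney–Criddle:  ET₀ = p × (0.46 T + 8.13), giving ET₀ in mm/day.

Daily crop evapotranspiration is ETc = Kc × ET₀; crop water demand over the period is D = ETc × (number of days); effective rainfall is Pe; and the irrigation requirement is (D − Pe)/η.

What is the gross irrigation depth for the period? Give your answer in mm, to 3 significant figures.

204 mm

ET₀ = 0.24 × (0.46 × 23.2 + 8.13) = 0.24 × 18.802 = 4.5125 mm/d
ETc = Kc × ET₀ = 1.13 × 4.5125 = 5.0991 mm/d
Crop demand D = ETc × 31 d = 5.0991 × 31 = 158.072 mm
Pe = 0.75 × 7.1 = 5.325 mm
D − Pe = 158.072 − 5.325 = 152.747 mm
Gross irrigation = 152.747 / 0.75 = 203.663 mm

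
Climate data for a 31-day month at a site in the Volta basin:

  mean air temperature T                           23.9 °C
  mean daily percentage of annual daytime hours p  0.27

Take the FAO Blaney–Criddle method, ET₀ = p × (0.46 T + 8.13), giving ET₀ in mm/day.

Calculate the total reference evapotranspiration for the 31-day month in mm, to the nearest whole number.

160 mm

ET₀ = 0.27 × (0.46 × 23.9 + 8.13) = 0.27 × 19.124 = 5.1635 mm/d
Monthly total = 5.1635 × 31 = 160.069 mm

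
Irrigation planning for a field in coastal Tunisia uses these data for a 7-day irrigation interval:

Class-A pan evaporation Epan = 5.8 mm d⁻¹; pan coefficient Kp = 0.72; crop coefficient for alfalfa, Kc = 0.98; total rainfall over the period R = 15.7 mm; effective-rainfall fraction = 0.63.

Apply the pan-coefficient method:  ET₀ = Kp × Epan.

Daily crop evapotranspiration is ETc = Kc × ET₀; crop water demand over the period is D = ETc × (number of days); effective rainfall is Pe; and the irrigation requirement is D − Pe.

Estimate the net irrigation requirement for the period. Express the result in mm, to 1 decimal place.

ET₀ = 0.72 × 5.8 = 4.1760 mm/d
ETc = Kc × ET₀ = 0.98 × 4.1760 = 4.0925 mm/d
Crop demand D = ETc × 7 d = 4.0925 × 7 = 28.648 mm
Pe = 0.63 × 15.7 = 9.891 mm
D − Pe = 28.648 − 9.891 = 18.757 mm

18.8 mm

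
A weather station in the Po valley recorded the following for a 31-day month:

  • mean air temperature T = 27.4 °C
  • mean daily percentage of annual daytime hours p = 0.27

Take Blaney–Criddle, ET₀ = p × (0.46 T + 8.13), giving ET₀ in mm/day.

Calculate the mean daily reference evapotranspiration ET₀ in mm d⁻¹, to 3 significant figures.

ET₀ = 0.27 × (0.46 × 27.4 + 8.13) = 0.27 × 20.734 = 5.5982 mm/d

5.60 mm d⁻¹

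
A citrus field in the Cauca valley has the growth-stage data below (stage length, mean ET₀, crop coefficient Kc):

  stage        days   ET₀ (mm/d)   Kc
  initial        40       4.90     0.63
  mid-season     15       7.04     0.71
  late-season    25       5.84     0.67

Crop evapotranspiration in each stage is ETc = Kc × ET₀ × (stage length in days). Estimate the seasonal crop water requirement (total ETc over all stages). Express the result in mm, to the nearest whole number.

initial: 0.63 × 4.90 × 40 = 123.48 mm
mid-season: 0.71 × 7.04 × 15 = 74.98 mm
late-season: 0.67 × 5.84 × 25 = 97.82 mm
Seasonal total = 296.28 mm

296 mm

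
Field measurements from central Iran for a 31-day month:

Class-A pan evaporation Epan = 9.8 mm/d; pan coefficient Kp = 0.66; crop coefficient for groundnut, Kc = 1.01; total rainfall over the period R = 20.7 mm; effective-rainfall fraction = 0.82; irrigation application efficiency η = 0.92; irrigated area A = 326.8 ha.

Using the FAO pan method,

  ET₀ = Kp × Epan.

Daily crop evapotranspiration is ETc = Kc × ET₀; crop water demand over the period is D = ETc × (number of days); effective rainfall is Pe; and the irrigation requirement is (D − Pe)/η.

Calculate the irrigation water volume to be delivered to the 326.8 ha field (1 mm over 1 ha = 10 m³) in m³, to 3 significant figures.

659000 m³

ET₀ = 0.66 × 9.8 = 6.4680 mm/d
ETc = Kc × ET₀ = 1.01 × 6.4680 = 6.5327 mm/d
Crop demand D = ETc × 31 d = 6.5327 × 31 = 202.514 mm
Pe = 0.82 × 20.7 = 16.974 mm
D − Pe = 202.514 − 16.974 = 185.540 mm
Gross irrigation = 185.540 / 0.92 = 201.674 mm
Volume = 201.674 mm × 326.8 ha × 10 = 659070.6 m³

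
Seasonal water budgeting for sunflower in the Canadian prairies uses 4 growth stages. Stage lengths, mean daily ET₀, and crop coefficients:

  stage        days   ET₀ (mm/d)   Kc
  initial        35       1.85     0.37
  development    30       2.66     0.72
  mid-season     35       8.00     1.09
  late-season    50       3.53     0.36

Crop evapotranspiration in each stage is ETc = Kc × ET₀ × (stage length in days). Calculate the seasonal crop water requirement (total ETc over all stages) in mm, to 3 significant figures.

initial: 0.37 × 1.85 × 35 = 23.96 mm
development: 0.72 × 2.66 × 30 = 57.46 mm
mid-season: 1.09 × 8.00 × 35 = 305.20 mm
late-season: 0.36 × 3.53 × 50 = 63.54 mm
Seasonal total = 450.16 mm

450 mm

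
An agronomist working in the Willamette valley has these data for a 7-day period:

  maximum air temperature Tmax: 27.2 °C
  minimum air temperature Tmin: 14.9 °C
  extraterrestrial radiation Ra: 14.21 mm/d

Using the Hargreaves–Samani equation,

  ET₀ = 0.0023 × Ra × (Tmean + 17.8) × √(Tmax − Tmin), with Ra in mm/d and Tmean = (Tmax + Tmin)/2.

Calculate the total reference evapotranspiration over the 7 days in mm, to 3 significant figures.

Tmean = (27.2 + 14.9)/2 = 21.05 °C
ET₀ = 0.0023 × 14.21 × (21.05 + 17.8) × √12.3 = 0.0023 × 14.21 × 38.85 × 3.5071 = 4.4531 mm/d
Over 7 days: 4.4531 × 7 = 31.172 mm

31.2 mm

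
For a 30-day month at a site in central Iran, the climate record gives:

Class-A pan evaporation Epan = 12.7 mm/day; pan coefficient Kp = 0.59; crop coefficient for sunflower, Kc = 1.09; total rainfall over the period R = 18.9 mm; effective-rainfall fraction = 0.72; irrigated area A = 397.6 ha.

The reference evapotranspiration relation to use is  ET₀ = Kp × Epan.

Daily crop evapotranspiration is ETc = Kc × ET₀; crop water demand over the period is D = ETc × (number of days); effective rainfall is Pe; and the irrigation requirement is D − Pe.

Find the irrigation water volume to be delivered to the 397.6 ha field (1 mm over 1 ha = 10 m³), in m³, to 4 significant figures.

920100 m³

ET₀ = 0.59 × 12.7 = 7.4930 mm/d
ETc = Kc × ET₀ = 1.09 × 7.4930 = 8.1674 mm/d
Crop demand D = ETc × 30 d = 8.1674 × 30 = 245.022 mm
Pe = 0.72 × 18.9 = 13.608 mm
D − Pe = 245.022 − 13.608 = 231.414 mm
Volume = 231.414 mm × 397.6 ha × 10 = 920102.1 m³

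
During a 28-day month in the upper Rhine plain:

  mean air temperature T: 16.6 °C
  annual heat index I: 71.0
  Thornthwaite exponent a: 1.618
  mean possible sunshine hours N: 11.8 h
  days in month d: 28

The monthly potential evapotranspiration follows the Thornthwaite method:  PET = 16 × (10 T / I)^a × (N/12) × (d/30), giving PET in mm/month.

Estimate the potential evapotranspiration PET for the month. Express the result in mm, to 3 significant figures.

10T/I = 10 × 16.6 / 71.0 = 2.3380
(10T/I)^a = 2.3380^1.618 = 3.9518
Uncorrected PET = 16 × 3.9518 = 63.229 mm
Correction = (N/12)(d/30) = (11.8/12)(28/30) = 0.9178
PET = 63.229 × 0.9178 = 58.032 mm/month

58.0 mm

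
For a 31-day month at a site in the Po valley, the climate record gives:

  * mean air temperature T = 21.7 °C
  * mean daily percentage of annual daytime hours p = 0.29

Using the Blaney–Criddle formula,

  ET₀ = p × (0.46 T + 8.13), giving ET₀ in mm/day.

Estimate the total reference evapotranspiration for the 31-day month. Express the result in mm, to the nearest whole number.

163 mm

ET₀ = 0.29 × (0.46 × 21.7 + 8.13) = 0.29 × 18.112 = 5.2525 mm/d
Monthly total = 5.2525 × 31 = 162.828 mm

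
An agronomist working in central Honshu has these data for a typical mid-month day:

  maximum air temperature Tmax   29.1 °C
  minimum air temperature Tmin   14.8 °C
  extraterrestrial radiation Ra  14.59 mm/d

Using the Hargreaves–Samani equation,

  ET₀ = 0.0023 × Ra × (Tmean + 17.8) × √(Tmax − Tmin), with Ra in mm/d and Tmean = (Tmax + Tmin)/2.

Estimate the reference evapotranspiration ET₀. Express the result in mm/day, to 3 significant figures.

Tmean = (29.1 + 14.8)/2 = 21.95 °C
ET₀ = 0.0023 × 14.59 × (21.95 + 17.8) × √14.3 = 0.0023 × 14.59 × 39.75 × 3.7815 = 5.0441 mm/d

5.04 mm/day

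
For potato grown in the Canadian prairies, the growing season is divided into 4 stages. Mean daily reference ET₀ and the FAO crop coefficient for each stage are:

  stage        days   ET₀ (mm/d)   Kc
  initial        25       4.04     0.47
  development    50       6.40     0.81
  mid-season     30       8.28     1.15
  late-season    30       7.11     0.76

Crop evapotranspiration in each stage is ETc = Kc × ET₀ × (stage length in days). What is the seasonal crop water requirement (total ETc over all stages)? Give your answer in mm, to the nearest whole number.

initial: 0.47 × 4.04 × 25 = 47.47 mm
development: 0.81 × 6.40 × 50 = 259.20 mm
mid-season: 1.15 × 8.28 × 30 = 285.66 mm
late-season: 0.76 × 7.11 × 30 = 162.11 mm
Seasonal total = 754.44 mm

754 mm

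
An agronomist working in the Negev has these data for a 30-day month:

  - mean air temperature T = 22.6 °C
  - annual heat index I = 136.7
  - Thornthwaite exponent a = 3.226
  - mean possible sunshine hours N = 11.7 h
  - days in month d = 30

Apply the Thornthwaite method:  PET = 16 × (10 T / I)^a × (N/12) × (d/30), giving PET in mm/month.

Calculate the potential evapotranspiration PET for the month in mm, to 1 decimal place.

79.0 mm

10T/I = 10 × 22.6 / 136.7 = 1.6533
(10T/I)^a = 1.6533^3.226 = 5.0629
Uncorrected PET = 16 × 5.0629 = 81.006 mm
Correction = (N/12)(d/30) = (11.7/12)(30/30) = 0.9750
PET = 81.006 × 0.9750 = 78.981 mm/month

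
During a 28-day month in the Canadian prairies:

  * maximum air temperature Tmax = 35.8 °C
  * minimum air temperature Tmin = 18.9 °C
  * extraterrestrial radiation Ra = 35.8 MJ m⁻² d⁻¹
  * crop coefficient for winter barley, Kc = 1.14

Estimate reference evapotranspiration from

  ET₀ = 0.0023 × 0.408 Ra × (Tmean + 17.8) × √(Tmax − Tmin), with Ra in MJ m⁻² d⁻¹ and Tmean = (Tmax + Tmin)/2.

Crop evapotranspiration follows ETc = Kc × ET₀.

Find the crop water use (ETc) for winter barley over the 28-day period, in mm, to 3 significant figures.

Tmean = (35.8 + 18.9)/2 = 27.35 °C
0.408 Ra = 0.408 × 35.8 = 14.6064 mm/d equivalent
ET₀ = 0.0023 × 14.6064 × (27.35 + 17.8) × √16.9 = 0.0023 × 14.6064 × 45.15 × 4.1110 = 6.2356 mm/d
ETc = Kc × ET₀ = 1.14 × 6.2356 = 7.1086 mm/d
Over 28 days: 7.1086 × 28 = 199.041 mm

199 mm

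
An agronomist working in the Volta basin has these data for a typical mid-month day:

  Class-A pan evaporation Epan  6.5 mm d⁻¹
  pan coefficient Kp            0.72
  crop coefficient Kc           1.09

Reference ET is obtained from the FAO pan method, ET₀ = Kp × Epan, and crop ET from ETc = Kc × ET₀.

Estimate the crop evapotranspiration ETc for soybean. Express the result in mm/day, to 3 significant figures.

5.10 mm/day

ET₀ = 0.72 × 6.5 = 4.6800 mm/d
ETc = Kc × ET₀ = 1.09 × 4.6800 = 5.1012 mm/d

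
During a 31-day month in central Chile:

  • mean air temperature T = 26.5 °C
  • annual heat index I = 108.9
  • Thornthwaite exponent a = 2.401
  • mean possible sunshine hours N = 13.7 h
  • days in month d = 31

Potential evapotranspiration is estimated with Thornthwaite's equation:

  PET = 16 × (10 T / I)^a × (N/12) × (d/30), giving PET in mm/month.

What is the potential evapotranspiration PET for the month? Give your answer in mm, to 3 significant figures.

10T/I = 10 × 26.5 / 108.9 = 2.4334
(10T/I)^a = 2.4334^2.401 = 8.4586
Uncorrected PET = 16 × 8.4586 = 135.338 mm
Correction = (N/12)(d/30) = (13.7/12)(31/30) = 1.1797
PET = 135.338 × 1.1797 = 159.658 mm/month

160 mm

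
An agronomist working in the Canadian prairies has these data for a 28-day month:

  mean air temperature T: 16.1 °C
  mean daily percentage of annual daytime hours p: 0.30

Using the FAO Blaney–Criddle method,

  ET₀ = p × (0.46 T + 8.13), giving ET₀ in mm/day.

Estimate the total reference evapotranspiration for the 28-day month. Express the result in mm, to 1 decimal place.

130.5 mm

ET₀ = 0.30 × (0.46 × 16.1 + 8.13) = 0.30 × 15.536 = 4.6608 mm/d
Monthly total = 4.6608 × 28 = 130.502 mm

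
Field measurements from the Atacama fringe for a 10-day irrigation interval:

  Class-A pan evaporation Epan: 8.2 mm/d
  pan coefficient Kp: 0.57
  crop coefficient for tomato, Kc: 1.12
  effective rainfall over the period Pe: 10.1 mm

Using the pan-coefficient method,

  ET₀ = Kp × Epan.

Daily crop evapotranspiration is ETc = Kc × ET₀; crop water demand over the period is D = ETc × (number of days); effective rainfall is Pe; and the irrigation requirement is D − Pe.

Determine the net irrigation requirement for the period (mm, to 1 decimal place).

ET₀ = 0.57 × 8.2 = 4.6740 mm/d
ETc = Kc × ET₀ = 1.12 × 4.6740 = 5.2349 mm/d
Crop demand D = ETc × 10 d = 5.2349 × 10 = 52.349 mm
D − Pe = 52.349 − 10.1 = 42.249 mm

42.2 mm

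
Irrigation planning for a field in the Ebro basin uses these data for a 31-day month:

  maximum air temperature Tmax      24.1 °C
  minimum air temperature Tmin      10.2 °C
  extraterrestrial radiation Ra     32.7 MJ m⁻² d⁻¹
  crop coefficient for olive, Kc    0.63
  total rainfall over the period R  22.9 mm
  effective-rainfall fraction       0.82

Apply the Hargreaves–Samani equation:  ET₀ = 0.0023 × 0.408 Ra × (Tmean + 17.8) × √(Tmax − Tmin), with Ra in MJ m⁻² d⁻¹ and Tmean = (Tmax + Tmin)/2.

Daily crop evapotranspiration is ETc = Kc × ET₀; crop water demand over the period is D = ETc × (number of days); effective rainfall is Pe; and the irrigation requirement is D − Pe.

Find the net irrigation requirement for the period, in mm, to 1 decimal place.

59.3 mm

Tmean = (24.1 + 10.2)/2 = 17.15 °C
0.408 Ra = 0.408 × 32.7 = 13.3416 mm/d equivalent
ET₀ = 0.0023 × 13.3416 × (17.15 + 17.8) × √13.9 = 0.0023 × 13.3416 × 34.95 × 3.7283 = 3.9985 mm/d
ETc = Kc × ET₀ = 0.63 × 3.9985 = 2.5191 mm/d
Crop demand D = ETc × 31 d = 2.5191 × 31 = 78.092 mm
Pe = 0.82 × 22.9 = 18.778 mm
D − Pe = 78.092 − 18.778 = 59.314 mm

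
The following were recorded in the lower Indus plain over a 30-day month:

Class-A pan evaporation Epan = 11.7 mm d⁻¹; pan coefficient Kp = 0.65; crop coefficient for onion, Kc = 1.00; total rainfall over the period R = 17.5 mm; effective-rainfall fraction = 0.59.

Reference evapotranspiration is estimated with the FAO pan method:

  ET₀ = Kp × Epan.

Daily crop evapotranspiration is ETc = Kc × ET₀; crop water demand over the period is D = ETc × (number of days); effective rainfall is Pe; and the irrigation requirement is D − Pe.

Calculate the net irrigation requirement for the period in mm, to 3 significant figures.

ET₀ = 0.65 × 11.7 = 7.6050 mm/d
ETc = Kc × ET₀ = 1.00 × 7.6050 = 7.6050 mm/d
Crop demand D = ETc × 30 d = 7.6050 × 30 = 228.150 mm
Pe = 0.59 × 17.5 = 10.325 mm
D − Pe = 228.150 − 10.325 = 217.825 mm

218 mm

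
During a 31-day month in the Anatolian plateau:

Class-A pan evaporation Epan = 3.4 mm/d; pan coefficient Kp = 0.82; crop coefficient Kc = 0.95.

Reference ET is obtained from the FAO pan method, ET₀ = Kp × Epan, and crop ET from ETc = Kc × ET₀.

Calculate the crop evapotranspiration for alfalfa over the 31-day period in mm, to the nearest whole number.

ET₀ = 0.82 × 3.4 = 2.7880 mm/d
ETc = Kc × ET₀ = 0.95 × 2.7880 = 2.6486 mm/d
Over 31 days: 2.6486 × 31 = 82.107 mm

82 mm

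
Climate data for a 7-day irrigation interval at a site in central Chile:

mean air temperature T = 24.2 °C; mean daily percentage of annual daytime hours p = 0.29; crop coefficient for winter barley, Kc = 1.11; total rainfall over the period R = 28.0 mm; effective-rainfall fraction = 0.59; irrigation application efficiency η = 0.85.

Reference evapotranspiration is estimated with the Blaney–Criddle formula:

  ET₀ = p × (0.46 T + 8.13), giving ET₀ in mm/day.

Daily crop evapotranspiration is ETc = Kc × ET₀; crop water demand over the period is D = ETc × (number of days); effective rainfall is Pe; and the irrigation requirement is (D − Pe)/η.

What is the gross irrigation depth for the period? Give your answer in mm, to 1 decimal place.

31.6 mm

ET₀ = 0.29 × (0.46 × 24.2 + 8.13) = 0.29 × 19.262 = 5.5860 mm/d
ETc = Kc × ET₀ = 1.11 × 5.5860 = 6.2005 mm/d
Crop demand D = ETc × 7 d = 6.2005 × 7 = 43.404 mm
Pe = 0.59 × 28.0 = 16.520 mm
D − Pe = 43.404 − 16.520 = 26.884 mm
Gross irrigation = 26.884 / 0.85 = 31.628 mm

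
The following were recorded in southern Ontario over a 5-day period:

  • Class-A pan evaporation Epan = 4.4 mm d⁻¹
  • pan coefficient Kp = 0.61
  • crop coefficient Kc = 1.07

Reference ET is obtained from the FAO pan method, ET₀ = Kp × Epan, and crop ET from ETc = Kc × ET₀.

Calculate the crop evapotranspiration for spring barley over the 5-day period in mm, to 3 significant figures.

ET₀ = 0.61 × 4.4 = 2.6840 mm/d
ETc = Kc × ET₀ = 1.07 × 2.6840 = 2.8719 mm/d
Over 5 days: 2.8719 × 5 = 14.360 mm

14.4 mm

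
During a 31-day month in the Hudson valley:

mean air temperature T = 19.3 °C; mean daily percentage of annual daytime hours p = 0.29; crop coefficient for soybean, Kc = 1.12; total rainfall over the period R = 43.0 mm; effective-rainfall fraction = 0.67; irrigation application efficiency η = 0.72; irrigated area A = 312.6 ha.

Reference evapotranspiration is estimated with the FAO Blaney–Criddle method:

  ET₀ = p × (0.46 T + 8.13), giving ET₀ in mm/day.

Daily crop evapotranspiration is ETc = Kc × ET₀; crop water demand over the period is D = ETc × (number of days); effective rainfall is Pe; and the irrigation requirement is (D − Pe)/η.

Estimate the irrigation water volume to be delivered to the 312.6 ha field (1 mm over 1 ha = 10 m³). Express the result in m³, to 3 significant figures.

618000 m³

ET₀ = 0.29 × (0.46 × 19.3 + 8.13) = 0.29 × 17.008 = 4.9323 mm/d
ETc = Kc × ET₀ = 1.12 × 4.9323 = 5.5242 mm/d
Crop demand D = ETc × 31 d = 5.5242 × 31 = 171.250 mm
Pe = 0.67 × 43.0 = 28.810 mm
D − Pe = 171.250 − 28.810 = 142.440 mm
Gross irrigation = 142.440 / 0.72 = 197.833 mm
Volume = 197.833 mm × 312.6 ha × 10 = 618426.0 m³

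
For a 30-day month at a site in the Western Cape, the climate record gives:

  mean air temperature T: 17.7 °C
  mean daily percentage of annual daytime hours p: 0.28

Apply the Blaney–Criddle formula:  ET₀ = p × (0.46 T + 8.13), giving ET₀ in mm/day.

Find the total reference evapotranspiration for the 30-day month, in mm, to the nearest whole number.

ET₀ = 0.28 × (0.46 × 17.7 + 8.13) = 0.28 × 16.272 = 4.5562 mm/d
Monthly total = 4.5562 × 30 = 136.686 mm

137 mm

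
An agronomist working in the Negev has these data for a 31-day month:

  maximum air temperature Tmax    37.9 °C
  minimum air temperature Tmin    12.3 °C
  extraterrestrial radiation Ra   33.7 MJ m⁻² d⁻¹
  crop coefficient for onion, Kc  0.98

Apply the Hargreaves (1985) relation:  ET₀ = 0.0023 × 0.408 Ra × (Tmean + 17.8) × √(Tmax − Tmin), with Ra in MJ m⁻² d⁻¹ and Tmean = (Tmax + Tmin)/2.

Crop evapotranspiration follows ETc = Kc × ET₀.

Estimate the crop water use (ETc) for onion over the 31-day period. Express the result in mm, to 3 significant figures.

209 mm

Tmean = (37.9 + 12.3)/2 = 25.10 °C
0.408 Ra = 0.408 × 33.7 = 13.7496 mm/d equivalent
ET₀ = 0.0023 × 13.7496 × (25.10 + 17.8) × √25.6 = 0.0023 × 13.7496 × 42.90 × 5.0596 = 6.8642 mm/d
ETc = Kc × ET₀ = 0.98 × 6.8642 = 6.7269 mm/d
Over 31 days: 6.7269 × 31 = 208.534 mm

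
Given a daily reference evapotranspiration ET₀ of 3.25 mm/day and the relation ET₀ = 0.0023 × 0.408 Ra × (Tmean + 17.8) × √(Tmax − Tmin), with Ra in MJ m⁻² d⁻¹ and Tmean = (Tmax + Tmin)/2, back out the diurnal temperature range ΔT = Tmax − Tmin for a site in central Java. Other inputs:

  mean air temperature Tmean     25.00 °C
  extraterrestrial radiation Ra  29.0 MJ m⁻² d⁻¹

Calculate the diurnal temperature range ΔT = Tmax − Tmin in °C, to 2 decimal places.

7.79 °C

√ΔT = ET₀ / [0.0023 × 0.408 × Ra × (Tmean+17.8)] = 3.25 / (0.0023 × 11.8320 × 42.80) = 2.7903
ΔT = 2.7903² = 7.786 °C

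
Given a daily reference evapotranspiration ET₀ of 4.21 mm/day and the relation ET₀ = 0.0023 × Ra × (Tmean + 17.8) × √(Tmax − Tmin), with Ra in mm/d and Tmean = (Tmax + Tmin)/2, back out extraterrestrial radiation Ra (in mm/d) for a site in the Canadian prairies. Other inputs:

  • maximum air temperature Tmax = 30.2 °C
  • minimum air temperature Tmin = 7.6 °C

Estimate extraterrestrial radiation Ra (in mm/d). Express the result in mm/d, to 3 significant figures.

10.5 mm/d

Tmean = 18.90 °C; √ΔT = 4.7539
Ra = ET₀ / [0.0023 × (Tmean+17.8) × √ΔT] = 4.21 / (0.0023 × 36.70 × 4.7539) = 10.492 mm/d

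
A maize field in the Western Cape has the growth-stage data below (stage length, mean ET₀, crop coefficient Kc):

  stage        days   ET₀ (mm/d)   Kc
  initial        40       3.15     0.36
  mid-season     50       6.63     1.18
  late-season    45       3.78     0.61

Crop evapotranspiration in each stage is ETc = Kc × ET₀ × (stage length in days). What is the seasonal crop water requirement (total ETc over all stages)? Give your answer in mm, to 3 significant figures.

initial: 0.36 × 3.15 × 40 = 45.36 mm
mid-season: 1.18 × 6.63 × 50 = 391.17 mm
late-season: 0.61 × 3.78 × 45 = 103.76 mm
Seasonal total = 540.29 mm

540 mm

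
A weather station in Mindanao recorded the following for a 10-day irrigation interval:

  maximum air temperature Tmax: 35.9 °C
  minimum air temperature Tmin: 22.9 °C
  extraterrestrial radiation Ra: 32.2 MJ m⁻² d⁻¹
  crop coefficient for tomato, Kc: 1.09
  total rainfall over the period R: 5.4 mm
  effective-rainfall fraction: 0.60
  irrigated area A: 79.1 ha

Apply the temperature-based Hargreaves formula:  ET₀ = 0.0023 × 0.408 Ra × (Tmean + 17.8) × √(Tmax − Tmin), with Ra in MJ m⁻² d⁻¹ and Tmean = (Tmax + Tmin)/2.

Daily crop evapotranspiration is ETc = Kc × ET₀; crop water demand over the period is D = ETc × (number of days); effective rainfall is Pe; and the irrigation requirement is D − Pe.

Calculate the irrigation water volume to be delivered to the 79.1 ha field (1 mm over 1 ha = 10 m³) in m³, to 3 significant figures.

41800 m³

Tmean = (35.9 + 22.9)/2 = 29.40 °C
0.408 Ra = 0.408 × 32.2 = 13.1376 mm/d equivalent
ET₀ = 0.0023 × 13.1376 × (29.40 + 17.8) × √13.0 = 0.0023 × 13.1376 × 47.20 × 3.6056 = 5.1424 mm/d
ETc = Kc × ET₀ = 1.09 × 5.1424 = 5.6052 mm/d
Crop demand D = ETc × 10 d = 5.6052 × 10 = 56.052 mm
Pe = 0.60 × 5.4 = 3.240 mm
D − Pe = 56.052 − 3.240 = 52.812 mm
Volume = 52.812 mm × 79.1 ha × 10 = 41774.3 m³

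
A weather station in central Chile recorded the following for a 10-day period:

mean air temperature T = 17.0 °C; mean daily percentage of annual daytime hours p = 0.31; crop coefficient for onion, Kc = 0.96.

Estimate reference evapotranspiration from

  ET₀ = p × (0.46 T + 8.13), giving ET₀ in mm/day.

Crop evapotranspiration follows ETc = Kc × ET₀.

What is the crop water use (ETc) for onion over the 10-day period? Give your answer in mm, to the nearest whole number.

47 mm

ET₀ = 0.31 × (0.46 × 17.0 + 8.13) = 0.31 × 15.950 = 4.9445 mm/d
ETc = Kc × ET₀ = 0.96 × 4.9445 = 4.7467 mm/d
Over 10 days: 4.7467 × 10 = 47.467 mm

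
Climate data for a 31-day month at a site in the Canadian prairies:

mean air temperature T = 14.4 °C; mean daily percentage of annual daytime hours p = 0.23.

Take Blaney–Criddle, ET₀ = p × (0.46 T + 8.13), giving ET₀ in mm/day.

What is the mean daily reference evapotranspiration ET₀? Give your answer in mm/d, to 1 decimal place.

3.4 mm/d

ET₀ = 0.23 × (0.46 × 14.4 + 8.13) = 0.23 × 14.754 = 3.3934 mm/d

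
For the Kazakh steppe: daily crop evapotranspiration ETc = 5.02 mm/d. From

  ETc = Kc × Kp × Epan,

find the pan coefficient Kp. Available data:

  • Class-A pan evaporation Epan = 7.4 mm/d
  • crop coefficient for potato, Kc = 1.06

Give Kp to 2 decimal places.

ETc = Kc × Kp × Epan  ⇒  Kp = ETc / (Kc × Epan)
Kp = 5.02 / (1.06 × 7.4) = 5.02 / 7.844 = 0.6400

0.64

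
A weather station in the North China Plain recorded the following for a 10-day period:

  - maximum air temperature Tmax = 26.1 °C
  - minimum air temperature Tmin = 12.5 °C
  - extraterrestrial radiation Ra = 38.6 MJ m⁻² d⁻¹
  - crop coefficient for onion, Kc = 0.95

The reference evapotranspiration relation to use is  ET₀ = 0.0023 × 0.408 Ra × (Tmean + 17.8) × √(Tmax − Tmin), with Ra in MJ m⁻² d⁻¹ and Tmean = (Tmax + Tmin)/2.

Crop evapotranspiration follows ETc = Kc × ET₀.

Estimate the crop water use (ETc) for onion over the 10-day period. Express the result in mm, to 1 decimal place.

Tmean = (26.1 + 12.5)/2 = 19.30 °C
0.408 Ra = 0.408 × 38.6 = 15.7488 mm/d equivalent
ET₀ = 0.0023 × 15.7488 × (19.30 + 17.8) × √13.6 = 0.0023 × 15.7488 × 37.10 × 3.6878 = 4.9558 mm/d
ETc = Kc × ET₀ = 0.95 × 4.9558 = 4.7080 mm/d
Over 10 days: 4.7080 × 10 = 47.080 mm

47.1 mm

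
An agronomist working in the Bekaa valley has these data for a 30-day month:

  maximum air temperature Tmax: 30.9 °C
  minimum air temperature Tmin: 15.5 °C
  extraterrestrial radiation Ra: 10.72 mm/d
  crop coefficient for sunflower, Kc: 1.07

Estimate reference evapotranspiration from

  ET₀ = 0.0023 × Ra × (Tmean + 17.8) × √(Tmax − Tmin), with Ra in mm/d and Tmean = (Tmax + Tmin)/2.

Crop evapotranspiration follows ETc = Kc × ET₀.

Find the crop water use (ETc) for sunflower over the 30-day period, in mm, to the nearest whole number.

127 mm

Tmean = (30.9 + 15.5)/2 = 23.20 °C
ET₀ = 0.0023 × 10.72 × (23.20 + 17.8) × √15.4 = 0.0023 × 10.72 × 41.00 × 3.9243 = 3.9671 mm/d
ETc = Kc × ET₀ = 1.07 × 3.9671 = 4.2448 mm/d
Over 30 days: 4.2448 × 30 = 127.344 mm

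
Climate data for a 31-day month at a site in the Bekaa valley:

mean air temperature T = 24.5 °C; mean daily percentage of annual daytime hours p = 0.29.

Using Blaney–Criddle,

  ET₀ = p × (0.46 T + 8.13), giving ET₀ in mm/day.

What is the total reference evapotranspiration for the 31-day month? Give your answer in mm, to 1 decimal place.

174.4 mm

ET₀ = 0.29 × (0.46 × 24.5 + 8.13) = 0.29 × 19.400 = 5.6260 mm/d
Monthly total = 5.6260 × 31 = 174.406 mm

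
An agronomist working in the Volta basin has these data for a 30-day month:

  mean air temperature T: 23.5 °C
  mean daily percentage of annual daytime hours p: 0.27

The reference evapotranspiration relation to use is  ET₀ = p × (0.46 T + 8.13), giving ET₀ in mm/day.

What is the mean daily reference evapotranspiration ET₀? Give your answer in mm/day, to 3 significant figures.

ET₀ = 0.27 × (0.46 × 23.5 + 8.13) = 0.27 × 18.940 = 5.1138 mm/d

5.11 mm/day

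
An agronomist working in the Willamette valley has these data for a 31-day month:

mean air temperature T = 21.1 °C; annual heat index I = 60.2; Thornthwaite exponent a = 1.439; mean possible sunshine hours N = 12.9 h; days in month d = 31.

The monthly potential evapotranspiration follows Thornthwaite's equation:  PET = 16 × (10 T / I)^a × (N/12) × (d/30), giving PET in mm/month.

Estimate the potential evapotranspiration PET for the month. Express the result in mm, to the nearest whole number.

10T/I = 10 × 21.1 / 60.2 = 3.5050
(10T/I)^a = 3.5050^1.439 = 6.0786
Uncorrected PET = 16 × 6.0786 = 97.258 mm
Correction = (N/12)(d/30) = (12.9/12)(31/30) = 1.1108
PET = 97.258 × 1.1108 = 108.034 mm/month

108 mm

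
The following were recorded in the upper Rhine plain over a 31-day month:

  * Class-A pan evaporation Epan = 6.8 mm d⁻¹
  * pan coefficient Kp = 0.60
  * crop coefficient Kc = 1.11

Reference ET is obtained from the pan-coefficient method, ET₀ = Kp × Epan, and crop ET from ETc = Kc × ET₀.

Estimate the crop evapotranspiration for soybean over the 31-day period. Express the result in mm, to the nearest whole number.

140 mm

ET₀ = 0.60 × 6.8 = 4.0800 mm/d
ETc = Kc × ET₀ = 1.11 × 4.0800 = 4.5288 mm/d
Over 31 days: 4.5288 × 31 = 140.393 mm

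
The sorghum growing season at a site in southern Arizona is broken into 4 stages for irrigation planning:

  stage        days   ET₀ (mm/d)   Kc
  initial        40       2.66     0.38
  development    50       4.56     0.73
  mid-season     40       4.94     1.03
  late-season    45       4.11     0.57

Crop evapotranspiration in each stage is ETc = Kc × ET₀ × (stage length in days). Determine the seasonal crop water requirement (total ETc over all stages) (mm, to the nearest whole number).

516 mm

initial: 0.38 × 2.66 × 40 = 40.43 mm
development: 0.73 × 4.56 × 50 = 166.44 mm
mid-season: 1.03 × 4.94 × 40 = 203.53 mm
late-season: 0.57 × 4.11 × 45 = 105.42 mm
Seasonal total = 515.82 mm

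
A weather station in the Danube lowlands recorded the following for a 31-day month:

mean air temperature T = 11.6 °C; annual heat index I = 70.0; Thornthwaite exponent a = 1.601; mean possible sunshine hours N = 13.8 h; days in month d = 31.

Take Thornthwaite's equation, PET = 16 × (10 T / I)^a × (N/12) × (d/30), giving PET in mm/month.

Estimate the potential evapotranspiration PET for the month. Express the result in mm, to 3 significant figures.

42.7 mm

10T/I = 10 × 11.6 / 70.0 = 1.6571
(10T/I)^a = 1.6571^1.601 = 2.2448
Uncorrected PET = 16 × 2.2448 = 35.917 mm
Correction = (N/12)(d/30) = (13.8/12)(31/30) = 1.1883
PET = 35.917 × 1.1883 = 42.680 mm/month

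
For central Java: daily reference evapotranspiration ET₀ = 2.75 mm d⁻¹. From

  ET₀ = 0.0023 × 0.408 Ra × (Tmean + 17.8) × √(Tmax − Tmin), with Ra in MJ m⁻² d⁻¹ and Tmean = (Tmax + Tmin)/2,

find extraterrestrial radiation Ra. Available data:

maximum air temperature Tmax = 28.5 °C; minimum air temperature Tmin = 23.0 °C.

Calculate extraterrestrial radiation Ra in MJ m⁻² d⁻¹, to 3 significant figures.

Tmean = (28.5+23.0)/2 = 25.75 °C; ΔT = 5.5
Ra = ET₀ / [0.0023 × 0.408 × (Tmean+17.8) × √ΔT]
   = 2.75 / (0.0023 × 0.408 × 43.55 × 2.3452) = 28.693 MJ m⁻² d⁻¹

28.7 MJ m⁻² d⁻¹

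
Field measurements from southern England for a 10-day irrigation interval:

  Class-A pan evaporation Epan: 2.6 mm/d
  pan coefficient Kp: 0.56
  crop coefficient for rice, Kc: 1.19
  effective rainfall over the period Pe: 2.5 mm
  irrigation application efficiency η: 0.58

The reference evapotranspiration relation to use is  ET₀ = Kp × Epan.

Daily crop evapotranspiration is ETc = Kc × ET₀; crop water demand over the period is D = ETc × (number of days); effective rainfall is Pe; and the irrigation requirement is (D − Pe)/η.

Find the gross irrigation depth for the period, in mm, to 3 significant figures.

25.6 mm

ET₀ = 0.56 × 2.6 = 1.4560 mm/d
ETc = Kc × ET₀ = 1.19 × 1.4560 = 1.7326 mm/d
Crop demand D = ETc × 10 d = 1.7326 × 10 = 17.326 mm
D − Pe = 17.326 − 2.5 = 14.826 mm
Gross irrigation = 14.826 / 0.58 = 25.562 mm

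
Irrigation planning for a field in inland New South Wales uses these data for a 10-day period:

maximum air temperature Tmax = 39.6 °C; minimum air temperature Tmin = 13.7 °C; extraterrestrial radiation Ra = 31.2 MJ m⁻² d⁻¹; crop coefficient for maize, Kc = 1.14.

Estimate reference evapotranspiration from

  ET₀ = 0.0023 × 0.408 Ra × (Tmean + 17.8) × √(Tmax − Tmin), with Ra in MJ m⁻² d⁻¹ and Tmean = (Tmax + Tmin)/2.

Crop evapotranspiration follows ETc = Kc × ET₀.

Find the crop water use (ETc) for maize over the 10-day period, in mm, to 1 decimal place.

75.5 mm

Tmean = (39.6 + 13.7)/2 = 26.65 °C
0.408 Ra = 0.408 × 31.2 = 12.7296 mm/d equivalent
ET₀ = 0.0023 × 12.7296 × (26.65 + 17.8) × √25.9 = 0.0023 × 12.7296 × 44.45 × 5.0892 = 6.6231 mm/d
ETc = Kc × ET₀ = 1.14 × 6.6231 = 7.5503 mm/d
Over 10 days: 7.5503 × 10 = 75.503 mm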